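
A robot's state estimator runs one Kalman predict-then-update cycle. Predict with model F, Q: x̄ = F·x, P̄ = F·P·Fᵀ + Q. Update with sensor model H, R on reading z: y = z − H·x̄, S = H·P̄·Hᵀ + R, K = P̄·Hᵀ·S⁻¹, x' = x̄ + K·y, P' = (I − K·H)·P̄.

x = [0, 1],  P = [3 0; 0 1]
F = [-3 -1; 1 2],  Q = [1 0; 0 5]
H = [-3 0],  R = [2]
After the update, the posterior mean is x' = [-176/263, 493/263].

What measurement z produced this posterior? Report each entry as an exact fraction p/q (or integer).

x̄ = F·x = [-1, 2]
P̄ = F·P·Fᵀ + Q = [29 -11; -11 12]
S = H·P̄·Hᵀ + R = [263]
K = P̄·Hᵀ·S⁻¹ = [-87/263; 33/263]
x' − x̄ = [87/263, -33/263] = K·y
y = (KᵀK)⁻¹·Kᵀ·(x' − x̄) = [-1]
z = y + H·x̄ = [-1] + [3] = [2]

z = [2]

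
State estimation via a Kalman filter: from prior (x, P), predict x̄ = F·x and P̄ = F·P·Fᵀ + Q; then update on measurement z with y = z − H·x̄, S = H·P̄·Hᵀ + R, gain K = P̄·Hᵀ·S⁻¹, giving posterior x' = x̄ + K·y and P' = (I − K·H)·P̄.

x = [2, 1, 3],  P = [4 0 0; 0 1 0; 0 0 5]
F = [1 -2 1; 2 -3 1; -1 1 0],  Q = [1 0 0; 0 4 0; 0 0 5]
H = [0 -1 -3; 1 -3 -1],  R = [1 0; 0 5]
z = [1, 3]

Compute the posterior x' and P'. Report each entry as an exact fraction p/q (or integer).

x̄ = F·x = [3, 4, -1]
P̄ = F·P·Fᵀ + Q = [14 19 -6; 19 34 -11; -6 -11 10]
y = z − H·x̄ = [2, 11]
S = H·P̄·Hᵀ + R = [59 21; 21 167]
K = P̄·Hᵀ·S⁻¹ = [305/4706 -1081/4706; 1345/9412 -4227/9412; -1765/4706 701/4706]
x' = x̄ + K·y = [2837/4706, -6159/9412, -525/4706]
P' = (I − K·H)·P̄ = [13096/2353 11887/4706 -2032/2353; 11887/4706 17009/9412 -3059/4706; -2032/2353 -3059/4706 804/2353]

x' = [2837/4706, -6159/9412, -525/4706]
P' = [13096/2353 11887/4706 -2032/2353; 11887/4706 17009/9412 -3059/4706; -2032/2353 -3059/4706 804/2353]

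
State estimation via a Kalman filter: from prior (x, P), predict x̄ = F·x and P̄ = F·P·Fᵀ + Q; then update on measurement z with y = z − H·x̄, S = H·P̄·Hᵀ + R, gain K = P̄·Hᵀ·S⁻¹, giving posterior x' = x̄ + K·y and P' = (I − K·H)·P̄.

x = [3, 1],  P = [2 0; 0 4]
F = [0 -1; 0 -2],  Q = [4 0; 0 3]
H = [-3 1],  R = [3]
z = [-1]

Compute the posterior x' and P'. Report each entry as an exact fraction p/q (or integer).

x' = [-7/23, -41/23]
P' = [56/23 144/23; 144/23 849/46]

x̄ = F·x = [-1, -2]
P̄ = F·P·Fᵀ + Q = [8 8; 8 19]
y = z − H·x̄ = [-2]
S = H·P̄·Hᵀ + R = [46]
K = P̄·Hᵀ·S⁻¹ = [-8/23; -5/46]
x' = x̄ + K·y = [-7/23, -41/23]
P' = (I − K·H)·P̄ = [56/23 144/23; 144/23 849/46]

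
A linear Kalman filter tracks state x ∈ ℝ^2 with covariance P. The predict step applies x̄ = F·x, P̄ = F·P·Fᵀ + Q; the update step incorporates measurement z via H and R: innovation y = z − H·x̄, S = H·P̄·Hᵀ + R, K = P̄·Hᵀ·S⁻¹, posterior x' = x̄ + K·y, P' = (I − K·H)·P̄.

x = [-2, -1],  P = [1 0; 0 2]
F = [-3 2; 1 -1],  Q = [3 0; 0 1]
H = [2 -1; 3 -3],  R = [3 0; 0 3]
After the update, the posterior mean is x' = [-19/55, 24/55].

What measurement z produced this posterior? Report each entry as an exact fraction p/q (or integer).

x̄ = F·x = [4, -1]
P̄ = F·P·Fᵀ + Q = [20 -7; -7 4]
S = H·P̄·Hᵀ + R = [115 195; 195 345]
K = P̄·Hᵀ·S⁻¹ = [14/55 1/11; 3/22 -19/110]
x' − x̄ = [-239/55, 79/55] = K·y
y = (KᵀK)⁻¹·Kᵀ·(x' − x̄) = [-11, -17]
z = y + H·x̄ = [-11, -17] + [9, 15] = [-2, -2]

z = [-2, -2]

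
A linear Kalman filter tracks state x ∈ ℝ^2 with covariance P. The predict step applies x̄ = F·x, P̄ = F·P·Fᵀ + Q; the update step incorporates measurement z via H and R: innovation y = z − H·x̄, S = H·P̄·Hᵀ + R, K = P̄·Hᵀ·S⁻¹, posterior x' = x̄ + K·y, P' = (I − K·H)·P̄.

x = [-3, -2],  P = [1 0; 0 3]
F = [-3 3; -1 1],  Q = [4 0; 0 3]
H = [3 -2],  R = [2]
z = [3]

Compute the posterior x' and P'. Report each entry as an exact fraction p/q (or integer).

x' = [59/41, 79/123]
P' = [104/41 140/41; 140/41 619/123]

x̄ = F·x = [3, 1]
P̄ = F·P·Fᵀ + Q = [40 12; 12 7]
y = z − H·x̄ = [-4]
S = H·P̄·Hᵀ + R = [246]
K = P̄·Hᵀ·S⁻¹ = [16/41; 11/123]
x' = x̄ + K·y = [59/41, 79/123]
P' = (I − K·H)·P̄ = [104/41 140/41; 140/41 619/123]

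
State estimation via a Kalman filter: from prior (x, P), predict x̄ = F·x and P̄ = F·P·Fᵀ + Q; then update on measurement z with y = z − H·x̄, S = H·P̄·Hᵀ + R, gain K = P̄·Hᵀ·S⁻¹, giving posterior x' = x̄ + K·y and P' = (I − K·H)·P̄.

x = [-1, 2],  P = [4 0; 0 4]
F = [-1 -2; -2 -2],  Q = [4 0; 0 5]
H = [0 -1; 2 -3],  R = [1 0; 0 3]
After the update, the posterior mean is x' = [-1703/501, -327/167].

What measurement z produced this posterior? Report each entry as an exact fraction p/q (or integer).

x̄ = F·x = [-3, -2]
P̄ = F·P·Fᵀ + Q = [24 24; 24 37]
S = H·P̄·Hᵀ + R = [38 63; 63 144]
K = P̄·Hᵀ·S⁻¹ = [-216/167 200/501; -151/167 -7/167]
x' − x̄ = [-200/501, 7/167] = K·y
y = (KᵀK)⁻¹·Kᵀ·(x' − x̄) = [0, -1]
z = y + H·x̄ = [0, -1] + [2, 0] = [2, -1]

z = [2, -1]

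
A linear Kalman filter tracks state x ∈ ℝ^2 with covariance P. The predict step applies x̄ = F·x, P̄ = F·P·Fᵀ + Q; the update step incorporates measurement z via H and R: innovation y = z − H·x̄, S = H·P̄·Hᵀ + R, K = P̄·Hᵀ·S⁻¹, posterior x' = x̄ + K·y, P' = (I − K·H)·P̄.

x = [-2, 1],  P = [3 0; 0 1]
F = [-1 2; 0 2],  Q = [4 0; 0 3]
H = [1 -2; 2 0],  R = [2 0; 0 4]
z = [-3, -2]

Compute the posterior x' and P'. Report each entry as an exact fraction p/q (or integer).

x̄ = F·x = [4, 2]
P̄ = F·P·Fᵀ + Q = [11 4; 4 7]
y = z − H·x̄ = [-3, -10]
S = H·P̄·Hᵀ + R = [25 6; 6 48]
K = P̄·Hᵀ·S⁻¹ = [1/97 133/291; -44/97 65/291]
x' = x̄ + K·y = [-175/291, 328/291]
P' = (I − K·H)·P̄ = [266/291 130/291; 130/291 197/291]

x' = [-175/291, 328/291]
P' = [266/291 130/291; 130/291 197/291]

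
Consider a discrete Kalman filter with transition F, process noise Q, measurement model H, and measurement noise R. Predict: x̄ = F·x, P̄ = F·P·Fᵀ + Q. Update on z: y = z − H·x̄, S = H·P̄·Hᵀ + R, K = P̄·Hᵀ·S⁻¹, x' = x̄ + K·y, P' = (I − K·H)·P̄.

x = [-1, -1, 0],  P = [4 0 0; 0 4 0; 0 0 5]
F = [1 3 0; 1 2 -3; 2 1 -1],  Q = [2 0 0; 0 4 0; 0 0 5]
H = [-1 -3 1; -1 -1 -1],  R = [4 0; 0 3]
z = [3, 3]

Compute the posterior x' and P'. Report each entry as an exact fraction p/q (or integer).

x' = [-66658/38529, -2791/4281, -28976/38529]
P' = [547486/38529 -29468/4281 -234718/38529; -29468/4281 5375/1427 13883/4281; -234718/38529 13883/4281 167191/38529]

x̄ = F·x = [-4, -3, -3]
P̄ = F·P·Fᵀ + Q = [42 28 20; 28 69 31; 20 31 30]
y = z − H·x̄ = [-7, -7]
S = H·P̄·Hᵀ + R = [639 393; 393 302]
K = P̄·Hᵀ·S⁻¹ = [3358/38529 -5284/12843; -1256/4281 -60/1427; 6767/38529 -6380/12843]
x' = x̄ + K·y = [-66658/38529, -2791/4281, -28976/38529]
P' = (I − K·H)·P̄ = [547486/38529 -29468/4281 -234718/38529; -29468/4281 5375/1427 13883/4281; -234718/38529 13883/4281 167191/38529]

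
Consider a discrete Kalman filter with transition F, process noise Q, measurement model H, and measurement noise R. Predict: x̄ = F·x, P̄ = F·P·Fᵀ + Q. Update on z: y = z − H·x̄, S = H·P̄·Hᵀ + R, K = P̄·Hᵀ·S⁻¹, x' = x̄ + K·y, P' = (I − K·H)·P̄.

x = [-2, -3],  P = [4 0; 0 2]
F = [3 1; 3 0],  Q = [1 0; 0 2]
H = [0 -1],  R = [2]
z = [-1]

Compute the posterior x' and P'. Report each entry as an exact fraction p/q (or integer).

x' = [-27/10, 13/20]
P' = [33/5 9/5; 9/5 19/10]

x̄ = F·x = [-9, -6]
P̄ = F·P·Fᵀ + Q = [39 36; 36 38]
y = z − H·x̄ = [-7]
S = H·P̄·Hᵀ + R = [40]
K = P̄·Hᵀ·S⁻¹ = [-9/10; -19/20]
x' = x̄ + K·y = [-27/10, 13/20]
P' = (I − K·H)·P̄ = [33/5 9/5; 9/5 19/10]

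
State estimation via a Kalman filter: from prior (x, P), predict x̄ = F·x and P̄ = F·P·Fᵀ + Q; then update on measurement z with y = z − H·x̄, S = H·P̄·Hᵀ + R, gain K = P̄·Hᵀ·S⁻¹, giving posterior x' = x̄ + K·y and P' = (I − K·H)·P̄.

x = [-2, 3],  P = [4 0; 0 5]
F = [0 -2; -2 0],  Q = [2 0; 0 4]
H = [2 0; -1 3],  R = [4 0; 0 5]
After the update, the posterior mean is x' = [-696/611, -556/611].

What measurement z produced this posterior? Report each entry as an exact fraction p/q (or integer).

x̄ = F·x = [-6, 4]
P̄ = F·P·Fᵀ + Q = [22 0; 0 20]
S = H·P̄·Hᵀ + R = [92 -44; -44 207]
K = P̄·Hᵀ·S⁻¹ = [2035/4277 -22/4277; 660/4277 1380/4277]
x' − x̄ = [2970/611, -3000/611] = K·y
y = (KᵀK)⁻¹·Kᵀ·(x' − x̄) = [10, -20]
z = y + H·x̄ = [10, -20] + [-12, 18] = [-2, -2]

z = [-2, -2]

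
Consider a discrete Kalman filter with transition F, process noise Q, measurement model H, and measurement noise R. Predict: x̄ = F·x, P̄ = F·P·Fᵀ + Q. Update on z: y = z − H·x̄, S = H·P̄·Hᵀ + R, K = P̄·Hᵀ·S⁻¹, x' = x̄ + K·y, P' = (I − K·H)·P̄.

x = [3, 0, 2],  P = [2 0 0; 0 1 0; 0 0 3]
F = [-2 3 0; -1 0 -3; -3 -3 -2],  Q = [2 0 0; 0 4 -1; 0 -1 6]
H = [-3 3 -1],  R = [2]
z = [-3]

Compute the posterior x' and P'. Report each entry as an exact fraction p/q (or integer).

x̄ = F·x = [-6, -9, -13]
P̄ = F·P·Fᵀ + Q = [19 4 3; 4 33 23; 3 23 45]
y = z − H·x̄ = [-7]
S = H·P̄·Hᵀ + R = [323]
K = P̄·Hᵀ·S⁻¹ = [-48/323; 64/323; 15/323]
x' = x̄ + K·y = [-1602/323, -3355/323, -4304/323]
P' = (I − K·H)·P̄ = [3833/323 4364/323 1689/323; 4364/323 6563/323 6469/323; 1689/323 6469/323 14310/323]

x' = [-1602/323, -3355/323, -4304/323]
P' = [3833/323 4364/323 1689/323; 4364/323 6563/323 6469/323; 1689/323 6469/323 14310/323]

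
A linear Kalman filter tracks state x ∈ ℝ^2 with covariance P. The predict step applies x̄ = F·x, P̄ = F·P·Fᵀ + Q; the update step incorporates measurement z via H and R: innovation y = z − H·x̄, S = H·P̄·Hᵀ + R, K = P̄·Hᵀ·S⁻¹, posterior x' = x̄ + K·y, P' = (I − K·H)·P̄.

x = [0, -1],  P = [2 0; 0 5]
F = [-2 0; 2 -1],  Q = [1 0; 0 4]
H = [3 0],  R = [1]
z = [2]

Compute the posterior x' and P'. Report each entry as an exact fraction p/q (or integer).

x̄ = F·x = [0, 1]
P̄ = F·P·Fᵀ + Q = [9 -8; -8 17]
y = z − H·x̄ = [2]
S = H·P̄·Hᵀ + R = [82]
K = P̄·Hᵀ·S⁻¹ = [27/82; -12/41]
x' = x̄ + K·y = [27/41, 17/41]
P' = (I − K·H)·P̄ = [9/82 -4/41; -4/41 409/41]

x' = [27/41, 17/41]
P' = [9/82 -4/41; -4/41 409/41]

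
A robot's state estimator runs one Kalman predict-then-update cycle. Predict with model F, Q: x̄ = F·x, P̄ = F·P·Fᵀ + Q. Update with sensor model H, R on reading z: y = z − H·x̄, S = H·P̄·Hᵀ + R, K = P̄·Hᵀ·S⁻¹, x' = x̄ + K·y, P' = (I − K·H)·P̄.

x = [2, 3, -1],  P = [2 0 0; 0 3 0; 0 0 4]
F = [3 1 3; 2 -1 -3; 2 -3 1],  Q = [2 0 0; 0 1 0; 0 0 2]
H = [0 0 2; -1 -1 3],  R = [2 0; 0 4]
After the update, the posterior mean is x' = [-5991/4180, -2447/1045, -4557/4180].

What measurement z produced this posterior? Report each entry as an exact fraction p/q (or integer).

x̄ = F·x = [6, 4, -6]
P̄ = F·P·Fᵀ + Q = [59 -27 15; -27 48 5; 15 5 41]
S = H·P̄·Hᵀ + R = [166 206; 206 306]
K = P̄·Hᵀ·S⁻¹ = [3251/4180 -2011/4180; 537/1045 -382/1045; 1937/4180 103/4180]
x' − x̄ = [-31071/4180, -6627/1045, 20523/4180] = K·y
y = (KᵀK)⁻¹·Kᵀ·(x' − x̄) = [9, 30]
z = y + H·x̄ = [9, 30] + [-12, -28] = [-3, 2]

z = [-3, 2]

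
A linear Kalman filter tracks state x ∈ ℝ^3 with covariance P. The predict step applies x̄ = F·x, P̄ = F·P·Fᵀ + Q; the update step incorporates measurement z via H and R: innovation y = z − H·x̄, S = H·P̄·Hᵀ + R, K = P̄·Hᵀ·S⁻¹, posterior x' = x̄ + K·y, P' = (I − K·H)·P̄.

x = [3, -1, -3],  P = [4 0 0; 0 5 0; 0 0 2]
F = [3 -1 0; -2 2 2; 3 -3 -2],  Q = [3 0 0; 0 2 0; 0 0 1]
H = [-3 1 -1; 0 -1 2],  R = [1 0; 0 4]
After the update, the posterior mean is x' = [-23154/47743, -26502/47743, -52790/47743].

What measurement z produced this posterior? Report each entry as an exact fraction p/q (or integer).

z = [2, -2]

x̄ = F·x = [10, -14, 18]
P̄ = F·P·Fᵀ + Q = [44 -34 51; -34 46 -62; 51 -62 90]
S = H·P̄·Hᵀ + R = [1167 -820; -820 658]
K = P̄·Hᵀ·S⁻¹ = [-15633/47743 -9614/47743; -610/47743 -13095/47743; -1125/47743 16157/47743]
x' − x̄ = [-500584/47743, 641900/47743, -912164/47743] = K·y
y = (KᵀK)⁻¹·Kᵀ·(x' − x̄) = [64, -52]
z = y + H·x̄ = [64, -52] + [-62, 50] = [2, -2]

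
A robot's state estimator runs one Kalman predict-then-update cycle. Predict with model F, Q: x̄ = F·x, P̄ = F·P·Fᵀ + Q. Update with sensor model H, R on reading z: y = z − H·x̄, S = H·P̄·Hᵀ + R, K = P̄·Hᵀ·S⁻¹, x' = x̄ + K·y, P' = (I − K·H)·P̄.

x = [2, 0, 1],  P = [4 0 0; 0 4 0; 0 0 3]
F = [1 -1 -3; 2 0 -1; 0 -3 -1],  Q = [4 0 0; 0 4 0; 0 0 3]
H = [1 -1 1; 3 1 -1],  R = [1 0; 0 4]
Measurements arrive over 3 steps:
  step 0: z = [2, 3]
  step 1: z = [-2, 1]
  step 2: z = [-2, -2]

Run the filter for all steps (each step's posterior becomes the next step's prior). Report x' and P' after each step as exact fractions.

step 0: x' = [23158/18687, 43360/18687, 18759/6229], P' = [11581/37374 6331/37374 677/6229; 6331/37374 288589/37374 46067/6229; 677/6229 46067/6229 49026/6229]
step 1: x' = [-11826729/45023791, 2118166803/1305689939, -206516779/1305689939], P' = [13825368/45023791 7423668/45023791 5250588/45023791; 7423668/45023791 4691148328/1305689939 4318366404/1305689939; 5250588/45023791 4318366404/1305689939 4950870228/1305689939]
step 2: x' = [-965497867677/1013609256785, -1286673479381/1013609256785, -2459329536266/1013609256785], P' = [2175133000008/7095264797495 1132891231684/7095264797495 789495201084/7095264797495; 1132891231684/7095264797495 74958742855616/21285794392485 22916098214652/7095264797495; 789495201084/7095264797495 22916098214652/7095264797495 26299970245212/7095264797495]

step 0: x̄ = F·x = [-1, 3, -1]
step 0: P̄ = F·P·Fᵀ + Q = [39 17 21; 17 23 3; 21 3 42]
step 0: y = z − H·x̄ = [7, 2]
step 0: S = H·P̄·Hᵀ + R = [107 66; 66 390]
step 0: K = P̄·Hᵀ·S⁻¹ = [1552/6229 9253/37374; -976/6229 7795/37374; 3636/6229 -232/6229]
step 0: x' = x̄ + K·y = [23158/18687, 43360/18687, 18759/6229]
step 0: P' = (I − K·H)·P̄ = [11581/37374 6331/37374 677/6229; 6331/37374 288589/37374 46067/6229; 677/6229 46067/6229 49026/6229]
step 1: x̄ = F·x = [-63011/6229, -9961/18687, -62119/6229]
step 1: P̄ = F·P·Fᵀ + Q = [786408/6229 190156/6229 748200/6229; 190156/6229 236864/18687 179542/6229; 748200/6229 179542/6229 1553997/12458]
step 1: y = z − H·x̄ = [328055/18687, 409390/18687]
step 1: S = H·P̄·Hᵀ + R = [14433565/37374 17870657/37374; 17870657/37374 25507159/37374]
step 1: K = P̄·Hᵀ·S⁻¹ = [11652288/45023791 10912296/45023791; -157495552/1305689939 254660260/1305689939; 784770876/1305689939 -43925667/1305689939]
step 1: x' = x̄ + K·y = [-11826729/45023791, 2118166803/1305689939, -206516779/1305689939]
step 1: P' = (I − K·H)·P̄ = [13825368/45023791 7423668/45023791 5250588/45023791; 7423668/45023791 4691148328/1305689939 4318366404/1305689939; 5250588/45023791 4318366404/1305689939 4950870228/1305689939]
step 2: x̄ = F·x = [-1841591607/1305689939, -479433503/1305689939, -6147983630/1305689939]
step 2: P̄ = F·P·Fᵀ + Q = [79438699176/1305689939 18476406324/1305689939 71311593540/1305689939; 18476406324/1305689939 11168304464/1305689939 16309717104/1305689939; 71311593540/1305689939 16309717104/1305689939 76998473421/1305689939]
step 2: y = z − H·x̄ = [4898761856/1305689939, -2755155184/1305689939]
step 2: S = H·P̄·Hᵀ + R = [241962107224/1305689939 288439128283/1305689939; 288439128283/1305689939 458707272721/1305689939]
step 2: K = P̄·Hᵀ·S⁻¹ = [1831736969408/7095264797495 1717198757656/7095264797495; -2811774516608/21285794392485 4101617324204/21285794392485; 4173367231644/7095264797495 -253846606827/7095264797495]
step 2: x' = x̄ + K·y = [-965497867677/1013609256785, -1286673479381/1013609256785, -2459329536266/1013609256785]
step 2: P' = (I − K·H)·P̄ = [2175133000008/7095264797495 1132891231684/7095264797495 789495201084/7095264797495; 1132891231684/7095264797495 74958742855616/21285794392485 22916098214652/7095264797495; 789495201084/7095264797495 22916098214652/7095264797495 26299970245212/7095264797495]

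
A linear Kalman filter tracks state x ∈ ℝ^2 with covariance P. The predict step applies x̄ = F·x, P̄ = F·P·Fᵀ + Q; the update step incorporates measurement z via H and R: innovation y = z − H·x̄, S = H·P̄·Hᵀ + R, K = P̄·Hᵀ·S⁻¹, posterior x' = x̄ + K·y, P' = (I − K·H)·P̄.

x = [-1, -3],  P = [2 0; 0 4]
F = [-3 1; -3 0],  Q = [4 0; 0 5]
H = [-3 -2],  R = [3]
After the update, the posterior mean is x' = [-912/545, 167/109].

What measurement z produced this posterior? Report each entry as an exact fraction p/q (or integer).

z = [2]

x̄ = F·x = [0, 3]
P̄ = F·P·Fᵀ + Q = [26 18; 18 23]
S = H·P̄·Hᵀ + R = [545]
K = P̄·Hᵀ·S⁻¹ = [-114/545; -20/109]
x' − x̄ = [-912/545, -160/109] = K·y
y = (KᵀK)⁻¹·Kᵀ·(x' − x̄) = [8]
z = y + H·x̄ = [8] + [-6] = [2]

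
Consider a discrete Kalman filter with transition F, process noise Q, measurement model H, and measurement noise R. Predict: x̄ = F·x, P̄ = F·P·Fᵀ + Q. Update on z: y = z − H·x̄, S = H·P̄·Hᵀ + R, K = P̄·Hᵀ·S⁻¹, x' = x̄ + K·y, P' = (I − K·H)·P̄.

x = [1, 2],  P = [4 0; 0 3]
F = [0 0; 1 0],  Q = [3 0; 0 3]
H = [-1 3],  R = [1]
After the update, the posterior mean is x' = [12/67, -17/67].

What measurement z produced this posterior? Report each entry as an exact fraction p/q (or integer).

z = [-1]

x̄ = F·x = [0, 1]
P̄ = F·P·Fᵀ + Q = [3 0; 0 7]
S = H·P̄·Hᵀ + R = [67]
K = P̄·Hᵀ·S⁻¹ = [-3/67; 21/67]
x' − x̄ = [12/67, -84/67] = K·y
y = (KᵀK)⁻¹·Kᵀ·(x' − x̄) = [-4]
z = y + H·x̄ = [-4] + [3] = [-1]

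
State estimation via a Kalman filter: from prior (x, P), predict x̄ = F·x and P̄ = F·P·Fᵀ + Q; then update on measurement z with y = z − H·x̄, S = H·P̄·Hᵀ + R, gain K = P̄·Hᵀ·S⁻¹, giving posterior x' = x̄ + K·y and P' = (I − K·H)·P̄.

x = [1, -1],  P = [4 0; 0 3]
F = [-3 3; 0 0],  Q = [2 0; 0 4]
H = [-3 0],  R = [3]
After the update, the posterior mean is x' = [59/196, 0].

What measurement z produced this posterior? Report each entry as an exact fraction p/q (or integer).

x̄ = F·x = [-6, 0]
P̄ = F·P·Fᵀ + Q = [65 0; 0 4]
S = H·P̄·Hᵀ + R = [588]
K = P̄·Hᵀ·S⁻¹ = [-65/196; 0]
x' − x̄ = [1235/196, 0] = K·y
y = (KᵀK)⁻¹·Kᵀ·(x' − x̄) = [-19]
z = y + H·x̄ = [-19] + [18] = [-1]

z = [-1]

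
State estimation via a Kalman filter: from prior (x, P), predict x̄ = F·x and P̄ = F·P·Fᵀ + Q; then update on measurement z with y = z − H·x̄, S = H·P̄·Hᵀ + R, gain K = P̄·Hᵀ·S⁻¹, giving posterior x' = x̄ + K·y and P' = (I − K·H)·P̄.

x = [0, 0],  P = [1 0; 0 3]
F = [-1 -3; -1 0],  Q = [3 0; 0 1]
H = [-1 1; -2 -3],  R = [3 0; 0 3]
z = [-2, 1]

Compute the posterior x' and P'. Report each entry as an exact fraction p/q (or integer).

x' = [1510/2089, -1555/2089]
P' = [2109/2089 -906/2089; -906/2089 933/2089]

x̄ = F·x = [0, 0]
P̄ = F·P·Fᵀ + Q = [31 1; 1 2]
y = z − H·x̄ = [-2, 1]
S = H·P̄·Hᵀ + R = [34 57; 57 157]
K = P̄·Hᵀ·S⁻¹ = [-1005/2089 -500/2089; 613/2089 -329/2089]
x' = x̄ + K·y = [1510/2089, -1555/2089]
P' = (I − K·H)·P̄ = [2109/2089 -906/2089; -906/2089 933/2089]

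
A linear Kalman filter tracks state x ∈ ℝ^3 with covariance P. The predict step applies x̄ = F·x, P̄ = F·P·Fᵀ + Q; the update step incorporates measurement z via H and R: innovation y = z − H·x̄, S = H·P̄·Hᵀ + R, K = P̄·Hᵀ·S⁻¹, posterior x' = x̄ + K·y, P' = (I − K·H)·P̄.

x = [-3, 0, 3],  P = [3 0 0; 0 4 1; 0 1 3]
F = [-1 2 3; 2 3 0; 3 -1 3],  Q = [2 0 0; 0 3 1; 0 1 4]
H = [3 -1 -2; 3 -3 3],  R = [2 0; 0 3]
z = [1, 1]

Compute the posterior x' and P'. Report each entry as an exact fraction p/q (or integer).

x' = [-217928/88243, -5300/1117, -334409/176486]
P' = [1611889/88243 33769/1117 1066271/88243; 33769/1117 56299/1117 22502/1117; 1066271/88243 22502/1117 1456173/176486]

x̄ = F·x = [12, -6, 0]
P̄ = F·P·Fᵀ + Q = [60 27 13; 27 51 16; 13 16 56]
y = z − H·x̄ = [-41, -53]
S = H·P̄·Hᵀ + R = [563 120; 120 966]
K = P̄·Hᵀ·S⁻¹ = [17687/88243 10409/88243; 2/1117 -28/1117; -17509/88243 33399/176486]
x' = x̄ + K·y = [-217928/88243, -5300/1117, -334409/176486]
P' = (I − K·H)·P̄ = [1611889/88243 33769/1117 1066271/88243; 33769/1117 56299/1117 22502/1117; 1066271/88243 22502/1117 1456173/176486]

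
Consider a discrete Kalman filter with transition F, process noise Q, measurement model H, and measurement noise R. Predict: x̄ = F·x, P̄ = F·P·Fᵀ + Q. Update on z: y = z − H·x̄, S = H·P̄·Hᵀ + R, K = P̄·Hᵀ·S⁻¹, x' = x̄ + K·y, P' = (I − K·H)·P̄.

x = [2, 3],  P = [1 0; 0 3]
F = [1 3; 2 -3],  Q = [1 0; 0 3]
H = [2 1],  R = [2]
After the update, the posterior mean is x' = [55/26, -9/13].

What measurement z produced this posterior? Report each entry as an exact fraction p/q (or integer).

z = [3]

x̄ = F·x = [11, -5]
P̄ = F·P·Fᵀ + Q = [29 -25; -25 34]
S = H·P̄·Hᵀ + R = [52]
K = P̄·Hᵀ·S⁻¹ = [33/52; -4/13]
x' − x̄ = [-231/26, 56/13] = K·y
y = (KᵀK)⁻¹·Kᵀ·(x' − x̄) = [-14]
z = y + H·x̄ = [-14] + [17] = [3]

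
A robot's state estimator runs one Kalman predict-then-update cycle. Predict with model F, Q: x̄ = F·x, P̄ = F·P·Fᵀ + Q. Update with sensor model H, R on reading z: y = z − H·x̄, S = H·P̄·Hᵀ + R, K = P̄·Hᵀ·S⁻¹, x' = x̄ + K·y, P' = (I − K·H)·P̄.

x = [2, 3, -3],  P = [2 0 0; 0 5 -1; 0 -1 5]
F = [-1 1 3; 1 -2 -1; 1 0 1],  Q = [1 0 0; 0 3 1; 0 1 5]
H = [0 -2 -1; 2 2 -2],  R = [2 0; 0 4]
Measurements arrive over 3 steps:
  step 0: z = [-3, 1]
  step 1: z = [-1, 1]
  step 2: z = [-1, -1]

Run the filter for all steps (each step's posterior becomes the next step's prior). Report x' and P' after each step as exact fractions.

step 0: x̄ = F·x = [-8, -1, -1]
step 0: P̄ = F·P·Fᵀ + Q = [47 -20 12; -20 26 0; 12 0 12]
step 0: y = z − H·x̄ = [-6, 17]
step 0: S = H·P̄·Hᵀ + R = [118 -24; -24 88]
step 0: K = P̄·Hᵀ·S⁻¹ = [199/613 1053/2452; -268/613 21/1226; -66/613 -18/613]
step 0: x' = x̄ + K·y = [-6491/2452, 2347/1226, -523/613]
step 0: P' = (I − K·H)·P̄ = [30683/1226 -5071/613 9744/613; -5071/613 1876/613 -3216/613; 9744/613 -3216/613 6564/613]
step 1: x̄ = F·x = [4909/2452, -13787/2452, -8583/2452]
step 1: P̄ = F·P·Fᵀ + Q = [18577/1226 14979/1226 31103/1226; 14979/1226 38361/1226 51929/1226; 31103/1226 51929/1226 88917/1226]
step 1: y = z − H·x̄ = [-38609/2452, 1521/1226]
step 1: S = H·P̄·Hᵀ + R = [452529/1226 3063/613; 3063/613 21950/613]
step 1: K = P̄·Hᵀ·S⁻¹ = [-552739/4043331 176330/1347777; -1155193/4043331 140372/1347777; -1710995/4043331 -281765/1347777]
step 1: x' = x̄ + K·y = [34909135/8086662, -4022644/4043331, 11739196/4043331]
step 1: P' = (I − K·H)·P̄ = [31620668/4043331 -9819070/4043331 20743618/4043331; -9819070/4043331 4323896/4043331 -6337406/4043331; 20743618/4043331 -6337406/4043331 16096802/4043331]
step 2: x̄ = F·x = [3053417/898518, 9173773/2695554, 2162501/299506]
step 2: P̄ = F·P·Fᵀ + Q = [1555967/149753 345194/149753 1555574/149753; 345194/149753 5509163/449259 1921487/149753; 1555574/149753 1921487/149753 4052643/149753]
step 2: y = z − H·x̄ = [35114501/2695554, -219292/1347777]
step 2: S = H·P̄·Hᵀ + R = [58150943/449259 332356/449259; 332356/449259 15972200/449259]
step 2: K = P̄·Hᵀ·S⁻¹ = [-30135181/258394387 136688009/1033577548; -74727689/258394387 53602911/516788774; -104945959/258394387 -53686000/258394387]
step 2: x' = x̄ + K·y = [1439913619/775183161, -295295975/775183161, 1521865918/775183161]
step 2: P' = (I − K·H)·P̄ = [4150192227/516788774 -648827249/258394387 1357924860/258394387; -648827249/258394387 283961846/258394387 -418468314/258394387; 1357924860/258394387 -418468314/258394387 1046828546/258394387]

step 0: x' = [-6491/2452, 2347/1226, -523/613], P' = [30683/1226 -5071/613 9744/613; -5071/613 1876/613 -3216/613; 9744/613 -3216/613 6564/613]
step 1: x' = [34909135/8086662, -4022644/4043331, 11739196/4043331], P' = [31620668/4043331 -9819070/4043331 20743618/4043331; -9819070/4043331 4323896/4043331 -6337406/4043331; 20743618/4043331 -6337406/4043331 16096802/4043331]
step 2: x' = [1439913619/775183161, -295295975/775183161, 1521865918/775183161], P' = [4150192227/516788774 -648827249/258394387 1357924860/258394387; -648827249/258394387 283961846/258394387 -418468314/258394387; 1357924860/258394387 -418468314/258394387 1046828546/258394387]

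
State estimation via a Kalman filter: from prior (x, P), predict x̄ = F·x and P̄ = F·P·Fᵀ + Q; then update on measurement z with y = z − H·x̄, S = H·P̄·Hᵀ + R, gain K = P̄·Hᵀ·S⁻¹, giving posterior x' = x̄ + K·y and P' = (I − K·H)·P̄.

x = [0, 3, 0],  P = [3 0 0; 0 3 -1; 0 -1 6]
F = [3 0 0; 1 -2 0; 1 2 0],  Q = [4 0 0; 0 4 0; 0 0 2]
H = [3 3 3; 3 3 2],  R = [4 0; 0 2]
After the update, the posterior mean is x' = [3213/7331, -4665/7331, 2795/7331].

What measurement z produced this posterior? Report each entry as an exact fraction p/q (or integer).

z = [-1, 1]

x̄ = F·x = [0, -6, 6]
P̄ = F·P·Fᵀ + Q = [31 9 9; 9 19 -9; 9 -9 17]
S = H·P̄·Hᵀ + R = [769 714; 714 682]
K = P̄·Hᵀ·S⁻¹ = [861/7331 582/7331; -4125/7331 5028/7331; 5253/7331 -5134/7331]
x' − x̄ = [3213/7331, 39321/7331, -41191/7331] = K·y
y = (KᵀK)⁻¹·Kᵀ·(x' − x̄) = [-1, 7]
z = y + H·x̄ = [-1, 7] + [0, -6] = [-1, 1]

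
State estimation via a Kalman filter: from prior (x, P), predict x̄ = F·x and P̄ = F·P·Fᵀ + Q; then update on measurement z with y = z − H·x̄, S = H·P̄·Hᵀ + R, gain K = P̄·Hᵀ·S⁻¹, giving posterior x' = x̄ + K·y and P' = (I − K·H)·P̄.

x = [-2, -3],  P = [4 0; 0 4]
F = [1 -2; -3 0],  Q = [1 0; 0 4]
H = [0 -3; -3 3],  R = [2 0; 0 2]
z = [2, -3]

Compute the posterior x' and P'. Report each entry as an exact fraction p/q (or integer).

x̄ = F·x = [4, 6]
P̄ = F·P·Fᵀ + Q = [21 -12; -12 40]
y = z − H·x̄ = [20, -9]
S = H·P̄·Hᵀ + R = [362 -468; -468 767]
K = P̄·Hᵀ·S⁻¹ = [-144/451 -1899/5863; -732/2255 12/2255]
x' = x̄ + K·y = [3103/5863, -1218/2255]
P' = (I − K·H)·P̄ = [2514/5863 96/451; 96/451 488/2255]

x' = [3103/5863, -1218/2255]
P' = [2514/5863 96/451; 96/451 488/2255]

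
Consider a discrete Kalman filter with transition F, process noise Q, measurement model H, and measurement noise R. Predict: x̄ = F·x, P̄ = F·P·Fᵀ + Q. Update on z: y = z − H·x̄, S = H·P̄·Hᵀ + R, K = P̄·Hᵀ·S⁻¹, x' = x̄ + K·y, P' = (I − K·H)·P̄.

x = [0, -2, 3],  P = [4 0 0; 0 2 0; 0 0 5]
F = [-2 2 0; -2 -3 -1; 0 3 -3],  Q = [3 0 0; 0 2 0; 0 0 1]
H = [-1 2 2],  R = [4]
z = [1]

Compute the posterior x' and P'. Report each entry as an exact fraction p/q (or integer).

x' = [-449/121, 867/121, -95/11]
P' = [9776/363 364/121 346/33; 364/121 3233/121 -273/11; 346/33 -273/11 92/3]

x̄ = F·x = [-4, 3, -15]
P̄ = F·P·Fᵀ + Q = [27 4 12; 4 41 -3; 12 -3 64]
y = z − H·x̄ = [21]
S = H·P̄·Hᵀ + R = [363]
K = P̄·Hᵀ·S⁻¹ = [5/363; 24/121; 10/33]
x' = x̄ + K·y = [-449/121, 867/121, -95/11]
P' = (I − K·H)·P̄ = [9776/363 364/121 346/33; 364/121 3233/121 -273/11; 346/33 -273/11 92/3]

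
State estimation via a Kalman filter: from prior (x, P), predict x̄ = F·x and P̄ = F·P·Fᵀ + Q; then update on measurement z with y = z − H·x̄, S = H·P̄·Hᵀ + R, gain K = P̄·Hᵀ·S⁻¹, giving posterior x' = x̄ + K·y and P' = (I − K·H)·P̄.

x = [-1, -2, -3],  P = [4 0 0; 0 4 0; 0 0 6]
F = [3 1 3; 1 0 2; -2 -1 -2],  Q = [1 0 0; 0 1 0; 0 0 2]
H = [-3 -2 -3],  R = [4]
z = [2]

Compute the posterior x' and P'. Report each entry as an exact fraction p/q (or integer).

x' = [-490/143, -153/143, 486/143]
P' = [1678/143 186/143 -1718/143; 186/143 1205/429 -1220/429; -1718/143 -1220/429 5810/429]

x̄ = F·x = [-14, -7, 10]
P̄ = F·P·Fᵀ + Q = [95 48 -64; 48 29 -32; -64 -32 46]
y = z − H·x̄ = [-24]
S = H·P̄·Hᵀ + R = [429]
K = P̄·Hᵀ·S⁻¹ = [-63/143; -106/429; 118/429]
x' = x̄ + K·y = [-490/143, -153/143, 486/143]
P' = (I − K·H)·P̄ = [1678/143 186/143 -1718/143; 186/143 1205/429 -1220/429; -1718/143 -1220/429 5810/429]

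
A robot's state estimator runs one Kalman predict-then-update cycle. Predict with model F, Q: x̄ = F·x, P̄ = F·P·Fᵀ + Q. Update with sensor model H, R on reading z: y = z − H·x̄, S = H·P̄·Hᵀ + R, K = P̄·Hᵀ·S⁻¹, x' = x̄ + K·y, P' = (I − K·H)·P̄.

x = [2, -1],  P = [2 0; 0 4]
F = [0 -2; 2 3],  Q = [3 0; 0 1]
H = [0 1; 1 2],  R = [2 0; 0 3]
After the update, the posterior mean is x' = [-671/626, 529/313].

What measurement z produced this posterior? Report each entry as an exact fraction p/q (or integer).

z = [3, 1]

x̄ = F·x = [2, 1]
P̄ = F·P·Fᵀ + Q = [19 -24; -24 45]
S = H·P̄·Hᵀ + R = [47 66; 66 106]
K = P̄·Hᵀ·S⁻¹ = [-315/313 221/626; 207/313 66/313]
x' − x̄ = [-1923/626, 216/313] = K·y
y = (KᵀK)⁻¹·Kᵀ·(x' − x̄) = [2, -3]
z = y + H·x̄ = [2, -3] + [1, 4] = [3, 1]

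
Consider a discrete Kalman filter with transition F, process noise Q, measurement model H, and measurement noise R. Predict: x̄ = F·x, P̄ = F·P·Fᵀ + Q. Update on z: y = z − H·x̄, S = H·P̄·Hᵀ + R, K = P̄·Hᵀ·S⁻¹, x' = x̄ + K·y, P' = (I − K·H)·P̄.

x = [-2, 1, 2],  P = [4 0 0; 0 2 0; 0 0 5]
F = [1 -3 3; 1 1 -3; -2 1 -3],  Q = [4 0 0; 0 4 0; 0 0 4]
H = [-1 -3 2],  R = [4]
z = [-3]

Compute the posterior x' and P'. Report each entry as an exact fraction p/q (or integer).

x̄ = F·x = [1, -7, -1]
P̄ = F·P·Fᵀ + Q = [71 -47 -59; -47 55 39; -59 39 67]
y = z − H·x̄ = [-21]
S = H·P̄·Hᵀ + R = [324]
K = P̄·Hᵀ·S⁻¹ = [-4/27; -10/81; 19/81]
x' = x̄ + K·y = [37/9, -119/27, -160/27]
P' = (I − K·H)·P̄ = [575/9 -1429/27 -1289/27; -1429/27 4055/81 3919/81; -1289/27 3919/81 3983/81]

x' = [37/9, -119/27, -160/27]
P' = [575/9 -1429/27 -1289/27; -1429/27 4055/81 3919/81; -1289/27 3919/81 3983/81]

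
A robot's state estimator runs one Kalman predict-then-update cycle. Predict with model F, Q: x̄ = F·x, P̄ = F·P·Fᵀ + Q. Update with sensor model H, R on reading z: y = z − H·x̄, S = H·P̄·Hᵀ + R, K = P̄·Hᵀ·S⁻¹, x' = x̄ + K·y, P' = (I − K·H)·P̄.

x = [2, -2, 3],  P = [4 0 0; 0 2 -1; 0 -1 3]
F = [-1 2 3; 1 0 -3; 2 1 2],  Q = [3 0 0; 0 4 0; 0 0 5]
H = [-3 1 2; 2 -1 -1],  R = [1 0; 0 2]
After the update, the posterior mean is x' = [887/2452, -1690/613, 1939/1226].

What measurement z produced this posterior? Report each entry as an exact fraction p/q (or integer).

z = [-1, 1]

x̄ = F·x = [3, -7, 8]
P̄ = F·P·Fᵀ + Q = [30 -25 7; -25 35 -7; 7 -7 31]
S = H·P̄·Hᵀ + R = [468 -332; -332 246]
K = P̄·Hᵀ·S⁻¹ = [525/2452 743/1226; -285/613 -579/613; 1261/1226 826/613]
x' − x̄ = [-6469/2452, 2601/613, -7869/1226] = K·y
y = (KᵀK)⁻¹·Kᵀ·(x' − x̄) = [-1, -4]
z = y + H·x̄ = [-1, -4] + [0, 5] = [-1, 1]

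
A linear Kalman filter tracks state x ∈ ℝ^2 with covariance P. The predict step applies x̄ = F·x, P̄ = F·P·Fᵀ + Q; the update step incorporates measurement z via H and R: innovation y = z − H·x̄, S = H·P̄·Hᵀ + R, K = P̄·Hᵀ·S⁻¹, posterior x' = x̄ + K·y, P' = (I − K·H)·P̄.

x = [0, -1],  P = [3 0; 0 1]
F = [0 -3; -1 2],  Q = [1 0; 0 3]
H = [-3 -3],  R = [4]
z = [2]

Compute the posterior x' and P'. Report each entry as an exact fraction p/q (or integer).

x̄ = F·x = [3, -2]
P̄ = F·P·Fᵀ + Q = [10 -6; -6 10]
y = z − H·x̄ = [5]
S = H·P̄·Hᵀ + R = [76]
K = P̄·Hᵀ·S⁻¹ = [-3/19; -3/19]
x' = x̄ + K·y = [42/19, -53/19]
P' = (I − K·H)·P̄ = [154/19 -150/19; -150/19 154/19]

x' = [42/19, -53/19]
P' = [154/19 -150/19; -150/19 154/19]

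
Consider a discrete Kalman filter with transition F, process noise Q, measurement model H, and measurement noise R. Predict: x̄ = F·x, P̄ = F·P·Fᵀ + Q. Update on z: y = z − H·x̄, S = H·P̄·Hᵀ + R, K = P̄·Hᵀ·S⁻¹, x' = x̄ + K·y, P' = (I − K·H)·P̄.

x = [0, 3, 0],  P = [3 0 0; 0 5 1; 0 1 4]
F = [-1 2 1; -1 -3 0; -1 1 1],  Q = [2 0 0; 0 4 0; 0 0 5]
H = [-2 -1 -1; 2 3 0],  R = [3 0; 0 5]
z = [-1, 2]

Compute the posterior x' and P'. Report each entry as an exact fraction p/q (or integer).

x̄ = F·x = [6, -9, 3]
P̄ = F·P·Fᵀ + Q = [33 -30 20; -30 52 -15; 20 -15 19]
y = z − H·x̄ = [5, 17]
S = H·P̄·Hᵀ + R = [136 -43; -43 245]
K = P̄·Hᵀ·S⁻¹ = [-14752/31471 -5672/31471; 9763/31471 14045/31471; -10995/31471 -2572/31471]
x' = x̄ + K·y = [18642/31471, 4341/31471, -4286/31471]
P' = (I − K·H)·P̄ = [76303/31471 -60322/31471 -48028/31471; -60322/31471 63623/31471 27732/31471; -48028/31471 27732/31471 101309/31471]

x' = [18642/31471, 4341/31471, -4286/31471]
P' = [76303/31471 -60322/31471 -48028/31471; -60322/31471 63623/31471 27732/31471; -48028/31471 27732/31471 101309/31471]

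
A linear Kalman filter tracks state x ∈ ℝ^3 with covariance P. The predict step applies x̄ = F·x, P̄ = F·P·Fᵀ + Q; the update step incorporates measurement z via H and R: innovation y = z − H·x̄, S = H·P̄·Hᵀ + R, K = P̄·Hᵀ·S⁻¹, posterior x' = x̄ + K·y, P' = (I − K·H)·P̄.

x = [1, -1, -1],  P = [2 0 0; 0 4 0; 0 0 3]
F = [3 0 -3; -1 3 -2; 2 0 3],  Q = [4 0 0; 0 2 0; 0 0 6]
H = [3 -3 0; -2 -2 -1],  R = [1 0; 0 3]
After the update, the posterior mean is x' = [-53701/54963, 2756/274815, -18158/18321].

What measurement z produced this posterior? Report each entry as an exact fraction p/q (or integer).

z = [-3, 3]

x̄ = F·x = [6, -2, -1]
P̄ = F·P·Fᵀ + Q = [49 12 -15; 12 52 -22; -15 -22 41]
S = H·P̄·Hᵀ + R = [694 -3; -3 396]
K = P̄·Hᵀ·S⁻¹ = [2909/18321 -14785/54963; -15946/91605 -73924/274815; 187/6107 1531/18321]
x' − x̄ = [-383479/54963, 552386/274815, 163/18321] = K·y
y = (KᵀK)⁻¹·Kᵀ·(x' − x̄) = [-27, 10]
z = y + H·x̄ = [-27, 10] + [24, -7] = [-3, 3]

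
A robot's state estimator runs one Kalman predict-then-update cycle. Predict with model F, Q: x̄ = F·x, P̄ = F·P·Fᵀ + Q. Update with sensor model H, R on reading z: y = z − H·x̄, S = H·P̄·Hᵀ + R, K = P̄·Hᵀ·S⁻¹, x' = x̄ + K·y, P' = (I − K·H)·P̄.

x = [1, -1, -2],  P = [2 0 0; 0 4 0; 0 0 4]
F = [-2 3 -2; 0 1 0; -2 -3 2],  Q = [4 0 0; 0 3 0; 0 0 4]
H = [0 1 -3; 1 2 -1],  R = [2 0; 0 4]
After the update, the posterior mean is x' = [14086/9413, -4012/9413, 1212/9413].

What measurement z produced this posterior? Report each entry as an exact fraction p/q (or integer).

x̄ = F·x = [-1, -1, -3]
P̄ = F·P·Fᵀ + Q = [64 12 -44; 12 7 -12; -44 -12 64]
S = H·P̄·Hᵀ + R = [657 434; 434 344]
K = P̄·Hᵀ·S⁻¹ = [-1938/9413 6057/9413; -425/9413 1576/9413; -3222/9413 453/9413]
x' − x̄ = [23499/9413, 5401/9413, 29451/9413] = K·y
y = (KᵀK)⁻¹·Kᵀ·(x' − x̄) = [-9, 1]
z = y + H·x̄ = [-9, 1] + [8, 0] = [-1, 1]

z = [-1, 1]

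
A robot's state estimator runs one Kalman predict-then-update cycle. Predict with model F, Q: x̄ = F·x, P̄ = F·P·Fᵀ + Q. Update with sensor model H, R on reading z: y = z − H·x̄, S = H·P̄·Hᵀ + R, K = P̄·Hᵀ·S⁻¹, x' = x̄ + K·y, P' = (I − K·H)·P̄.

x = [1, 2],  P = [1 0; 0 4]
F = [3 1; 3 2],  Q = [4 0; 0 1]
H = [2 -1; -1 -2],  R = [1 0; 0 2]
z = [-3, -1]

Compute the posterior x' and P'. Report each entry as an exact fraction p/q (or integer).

x̄ = F·x = [5, 7]
P̄ = F·P·Fᵀ + Q = [17 17; 17 26]
y = z − H·x̄ = [-6, 18]
S = H·P̄·Hᵀ + R = [27 -33; -33 191]
K = P̄·Hᵀ·S⁻¹ = [391/1017 -68/339; -749/4068 -533/1356]
x' = x̄ + K·y = [-311/339, 349/339]
P' = (I − K·H)·P̄ = [238/1017 85/1017; 85/1017 1429/4068]

x' = [-311/339, 349/339]
P' = [238/1017 85/1017; 85/1017 1429/4068]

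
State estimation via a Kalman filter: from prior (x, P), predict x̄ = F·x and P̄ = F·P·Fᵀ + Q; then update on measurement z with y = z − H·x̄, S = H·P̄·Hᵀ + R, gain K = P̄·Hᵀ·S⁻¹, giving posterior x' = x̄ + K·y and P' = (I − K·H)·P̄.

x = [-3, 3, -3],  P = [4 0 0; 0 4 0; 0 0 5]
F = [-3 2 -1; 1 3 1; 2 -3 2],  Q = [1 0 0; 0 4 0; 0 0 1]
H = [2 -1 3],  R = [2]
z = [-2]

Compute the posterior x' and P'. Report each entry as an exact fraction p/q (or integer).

x' = [1003/81, -380/81, -854/81]
P' = [14567/324 -3517/324 -10927/324; -3517/324 7955/324 4937/324; -10927/324 4937/324 9011/324]

x̄ = F·x = [18, 3, -21]
P̄ = F·P·Fᵀ + Q = [58 7 -58; 7 49 -18; -58 -18 73]
y = z − H·x̄ = [28]
S = H·P̄·Hᵀ + R = [324]
K = P̄·Hᵀ·S⁻¹ = [-65/324; -89/324; 121/324]
x' = x̄ + K·y = [1003/81, -380/81, -854/81]
P' = (I − K·H)·P̄ = [14567/324 -3517/324 -10927/324; -3517/324 7955/324 4937/324; -10927/324 4937/324 9011/324]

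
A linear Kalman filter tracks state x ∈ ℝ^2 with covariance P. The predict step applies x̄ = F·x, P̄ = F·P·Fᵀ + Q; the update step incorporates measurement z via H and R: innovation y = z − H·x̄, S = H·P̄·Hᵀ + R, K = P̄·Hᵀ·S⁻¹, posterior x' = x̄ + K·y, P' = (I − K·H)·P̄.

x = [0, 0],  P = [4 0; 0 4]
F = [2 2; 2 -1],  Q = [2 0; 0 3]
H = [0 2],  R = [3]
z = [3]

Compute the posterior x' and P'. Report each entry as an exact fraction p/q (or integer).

x̄ = F·x = [0, 0]
P̄ = F·P·Fᵀ + Q = [34 8; 8 23]
y = z − H·x̄ = [3]
S = H·P̄·Hᵀ + R = [95]
K = P̄·Hᵀ·S⁻¹ = [16/95; 46/95]
x' = x̄ + K·y = [48/95, 138/95]
P' = (I − K·H)·P̄ = [2974/95 24/95; 24/95 69/95]

x' = [48/95, 138/95]
P' = [2974/95 24/95; 24/95 69/95]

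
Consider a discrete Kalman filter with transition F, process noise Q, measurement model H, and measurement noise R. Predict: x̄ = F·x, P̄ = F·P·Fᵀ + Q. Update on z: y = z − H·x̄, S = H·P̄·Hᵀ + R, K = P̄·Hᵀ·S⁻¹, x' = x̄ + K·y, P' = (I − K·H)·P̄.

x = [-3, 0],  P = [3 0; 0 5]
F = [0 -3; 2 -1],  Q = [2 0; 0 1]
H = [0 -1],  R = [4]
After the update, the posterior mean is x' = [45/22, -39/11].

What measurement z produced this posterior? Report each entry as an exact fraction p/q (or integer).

z = [3]

x̄ = F·x = [0, -6]
P̄ = F·P·Fᵀ + Q = [47 15; 15 18]
S = H·P̄·Hᵀ + R = [22]
K = P̄·Hᵀ·S⁻¹ = [-15/22; -9/11]
x' − x̄ = [45/22, 27/11] = K·y
y = (KᵀK)⁻¹·Kᵀ·(x' − x̄) = [-3]
z = y + H·x̄ = [-3] + [6] = [3]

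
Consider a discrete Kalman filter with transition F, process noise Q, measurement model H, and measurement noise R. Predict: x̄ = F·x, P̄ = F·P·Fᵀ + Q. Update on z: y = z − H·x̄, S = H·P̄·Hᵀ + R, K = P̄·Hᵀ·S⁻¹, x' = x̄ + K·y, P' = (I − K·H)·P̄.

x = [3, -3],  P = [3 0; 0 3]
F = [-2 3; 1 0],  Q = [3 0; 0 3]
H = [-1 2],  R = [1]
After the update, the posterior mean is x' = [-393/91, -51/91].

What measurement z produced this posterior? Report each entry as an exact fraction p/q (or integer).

x̄ = F·x = [-15, 3]
P̄ = F·P·Fᵀ + Q = [42 -6; -6 6]
S = H·P̄·Hᵀ + R = [91]
K = P̄·Hᵀ·S⁻¹ = [-54/91; 18/91]
x' − x̄ = [972/91, -324/91] = K·y
y = (KᵀK)⁻¹·Kᵀ·(x' − x̄) = [-18]
z = y + H·x̄ = [-18] + [21] = [3]

z = [3]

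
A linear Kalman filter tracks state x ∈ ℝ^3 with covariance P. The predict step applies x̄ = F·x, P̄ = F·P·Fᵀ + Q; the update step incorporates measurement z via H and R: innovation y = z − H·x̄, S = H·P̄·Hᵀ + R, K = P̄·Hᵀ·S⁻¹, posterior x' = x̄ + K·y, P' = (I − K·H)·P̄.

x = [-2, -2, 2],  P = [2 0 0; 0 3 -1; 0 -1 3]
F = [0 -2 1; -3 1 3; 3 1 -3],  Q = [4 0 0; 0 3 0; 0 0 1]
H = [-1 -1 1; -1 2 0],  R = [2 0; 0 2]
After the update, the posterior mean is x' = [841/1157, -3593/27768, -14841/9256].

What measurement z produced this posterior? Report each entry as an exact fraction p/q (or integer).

x̄ = F·x = [6, 10, -14]
P̄ = F·P·Fᵀ + Q = [23 8 -22; 8 45 -42; -22 -42 55]
S = H·P̄·Hᵀ + R = [269 -137; -137 173]
K = P̄·Hᵀ·S⁻¹ = [-422/1157 -381/1157; -5201/27768 9043/27768; 4031/9256 -125/9256]
x' − x̄ = [-6101/1157, -281273/27768, 114743/9256] = K·y
y = (KᵀK)⁻¹·Kᵀ·(x' − x̄) = [28, -15]
z = y + H·x̄ = [28, -15] + [-30, 14] = [-2, -1]

z = [-2, -1]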